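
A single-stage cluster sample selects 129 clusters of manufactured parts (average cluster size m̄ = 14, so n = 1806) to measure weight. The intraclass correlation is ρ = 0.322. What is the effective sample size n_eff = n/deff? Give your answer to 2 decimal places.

348.25

deff = 1 + (14 − 1)·0.322 = 1 + 4.186 = 5.186.
n_eff = 1806 / 5.186 = 348.25.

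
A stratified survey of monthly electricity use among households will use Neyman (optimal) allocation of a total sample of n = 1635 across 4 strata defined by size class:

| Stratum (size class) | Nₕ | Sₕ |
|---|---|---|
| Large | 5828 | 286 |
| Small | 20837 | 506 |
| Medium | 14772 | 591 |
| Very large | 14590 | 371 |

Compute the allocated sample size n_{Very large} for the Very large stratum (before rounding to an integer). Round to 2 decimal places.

335.82

Neyman allocation: nₕ = n·NₕSₕ / Σⱼ NⱼSⱼ.
Σ NⱼSⱼ = 5828·286 + 20837·506 + 14772·591 + 14590·371 = 2.6353472 × 10^7.
n_{Very large} = 1635·14590·371 / (2.6353472 × 10^7) = 335.82.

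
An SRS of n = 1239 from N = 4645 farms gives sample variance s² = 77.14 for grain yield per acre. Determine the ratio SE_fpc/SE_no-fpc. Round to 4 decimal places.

f = n/N = 1239/4645 = 0.26673843.
SE_no-fpc = √(s²/n) = 0.24951931; SE_fpc = √((1−f)s²/n) = 0.21366512.
Ratio = √(1−f) = 0.85630694.

0.8563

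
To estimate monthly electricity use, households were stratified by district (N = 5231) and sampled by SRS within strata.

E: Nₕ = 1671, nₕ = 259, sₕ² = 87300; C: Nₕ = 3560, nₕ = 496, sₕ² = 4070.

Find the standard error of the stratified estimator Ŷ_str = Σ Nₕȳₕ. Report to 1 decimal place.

Var(Ŷ_str) = Σₕ Nₕ²(1 − fₕ)sₕ²/nₕ.
E: 1671²·(1 − 259/1671)·87300/259 = 7.9529019 × 10^8.
C: 3560²·(1 − 496/3560)·4070/496 = 8.9505865 × 10^7.
Sum = 8.8479606 × 10^8.
SE = √(8.8479606 × 10^8) = 29745.5.

29745.5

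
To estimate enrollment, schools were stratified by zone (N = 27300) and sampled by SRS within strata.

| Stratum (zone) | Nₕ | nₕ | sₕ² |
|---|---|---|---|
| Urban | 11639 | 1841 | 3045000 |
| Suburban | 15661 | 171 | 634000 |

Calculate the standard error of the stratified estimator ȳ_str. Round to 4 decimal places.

Var(ȳ_str) = Σₕ Wₕ²(1 − fₕ)sₕ²/nₕ with Wₕ = Nₕ/N, N = 27300.
Urban: Wₕ = 0.42633700; term = 0.42633700²·(1 − 0.15817510)·3045000/1841 = 253.08203.
Suburban: Wₕ = 0.57366300; term = 0.57366300²·(1 − 0.01091884)·634000/171 = 1206.8096.
Sum = 1459.8916.
SE = √(1459.8916) = 38.2085.

38.2085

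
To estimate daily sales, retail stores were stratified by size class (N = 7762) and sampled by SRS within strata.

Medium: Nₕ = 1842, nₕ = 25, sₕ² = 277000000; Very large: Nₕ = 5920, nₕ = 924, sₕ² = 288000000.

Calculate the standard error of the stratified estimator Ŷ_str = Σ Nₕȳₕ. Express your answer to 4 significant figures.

Var(Ŷ_str) = Σₕ Nₕ²(1 − fₕ)sₕ²/nₕ.
Medium: 1842²·(1 − 25/1842)·277000000/25 = 3.7083807 × 10^13.
Very large: 5920²·(1 − 924/5920)·288000000/924 = 9.2185932 × 10^12.
Sum = 4.63024 × 10^13.
SE = √(4.63024 × 10^13) = 6.805 × 10^6.

6.805 × 10^6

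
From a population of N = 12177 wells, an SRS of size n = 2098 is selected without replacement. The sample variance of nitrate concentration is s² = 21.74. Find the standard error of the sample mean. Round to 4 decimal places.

0.0926

Under SRS without replacement, Var(ȳ) = (1 − f)·s²/n with f = n/N = 2098/12177 = 0.17229203.
Var(ȳ) = (1 − 0.17229203)·21.74/2098 = 0.82770797·0.01036225 = 0.0085769168.
SE(ȳ) = √(0.0085769168) = 0.0926.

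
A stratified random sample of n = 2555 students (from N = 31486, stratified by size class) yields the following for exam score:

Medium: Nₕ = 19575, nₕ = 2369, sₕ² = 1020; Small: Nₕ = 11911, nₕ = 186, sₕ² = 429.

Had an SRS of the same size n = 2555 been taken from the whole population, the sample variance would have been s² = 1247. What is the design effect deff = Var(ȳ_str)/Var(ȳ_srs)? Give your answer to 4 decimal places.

Var(ȳ_str) = Σ Wₕ²(1−fₕ)sₕ²/nₕ with Wₕ = Nₕ/31486:
  Medium: (19575/31486)²·(1−2369/19575)·1020/2369 = 0.14627894
  Small: (11911/31486)²·(1−186/11911)·429/186 = 0.32491551
  → Var(ȳ_str) = 0.47119445.
Var(ȳ_srs) = (1 − 2555/31486)·1247/2555 = 0.44845772.
deff = 0.47119445 / 0.44845772 = 1.0507.

1.0507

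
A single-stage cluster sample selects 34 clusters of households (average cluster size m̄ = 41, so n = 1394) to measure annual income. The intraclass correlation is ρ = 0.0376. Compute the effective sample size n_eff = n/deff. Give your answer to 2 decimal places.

deff = 1 + (41 − 1)·0.0376 = 1 + 1.504 = 2.504.
n_eff = 1394 / 2.504 = 556.71.

556.71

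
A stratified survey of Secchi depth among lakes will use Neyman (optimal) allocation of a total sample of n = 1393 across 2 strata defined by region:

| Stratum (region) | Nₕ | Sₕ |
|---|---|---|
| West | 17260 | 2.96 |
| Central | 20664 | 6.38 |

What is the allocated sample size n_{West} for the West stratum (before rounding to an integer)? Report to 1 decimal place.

Neyman allocation: nₕ = n·NₕSₕ / Σⱼ NⱼSⱼ.
Σ NⱼSⱼ = 17260·2.96 + 20664·6.38 = 182925.92.
n_{West} = 1393·17260·2.96 / 182925.92 = 389.1.

389.1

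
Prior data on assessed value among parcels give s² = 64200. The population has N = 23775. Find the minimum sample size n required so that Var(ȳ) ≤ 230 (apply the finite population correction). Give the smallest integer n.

276

Without fpc, n₀ = s²/D = 64200/230 = 279.1304.
With fpc, (1 − n/N)·s²/n ≤ D requires n ≥ n₀/(1 + n₀/N) = 279.1304/(1 + 279.1304/23775) = 275.8913.
Rounding up, n = 276.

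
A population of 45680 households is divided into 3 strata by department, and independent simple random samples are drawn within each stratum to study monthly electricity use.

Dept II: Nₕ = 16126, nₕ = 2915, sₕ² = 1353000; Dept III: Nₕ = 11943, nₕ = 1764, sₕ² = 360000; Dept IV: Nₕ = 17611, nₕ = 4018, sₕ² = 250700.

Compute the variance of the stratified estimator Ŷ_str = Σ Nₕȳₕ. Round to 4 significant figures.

Var(Ŷ_str) = Σₕ Nₕ²(1 − fₕ)sₕ²/nₕ.
Dept II: 16126²·(1 − 2915/16126)·1353000/2915 = 9.8882989 × 10^10.
Dept III: 11943²·(1 − 1764/11943)·360000/1764 = 2.4809754 × 10^10.
Dept IV: 17611²·(1 − 4018/17611)·250700/4018 = 1.4936324 × 10^10.
Sum = 1.3862907 × 10^11.

1.386 × 10^11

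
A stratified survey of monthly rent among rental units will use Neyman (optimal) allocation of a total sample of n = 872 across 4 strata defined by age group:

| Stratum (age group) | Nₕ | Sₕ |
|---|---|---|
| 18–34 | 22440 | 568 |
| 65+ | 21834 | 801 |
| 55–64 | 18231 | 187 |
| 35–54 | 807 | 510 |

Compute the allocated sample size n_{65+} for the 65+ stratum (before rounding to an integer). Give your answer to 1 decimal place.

Neyman allocation: nₕ = n·NₕSₕ / Σⱼ NⱼSⱼ.
Σ NⱼSⱼ = 22440·568 + 21834·801 + 18231·187 + 807·510 = 3.4055721 × 10^7.
n_{65+} = 872·21834·801 / (3.4055721 × 10^7) = 447.8.

447.8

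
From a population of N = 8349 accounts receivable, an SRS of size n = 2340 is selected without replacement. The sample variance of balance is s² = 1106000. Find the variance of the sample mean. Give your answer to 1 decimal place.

Under SRS without replacement, Var(ȳ) = (1 − f)·s²/n with f = n/N = 2340/8349 = 0.28027309.
Var(ȳ) = (1 − 0.28027309)·1106000/2340 = 0.71972691·472.64957 = 340.17862.

340.2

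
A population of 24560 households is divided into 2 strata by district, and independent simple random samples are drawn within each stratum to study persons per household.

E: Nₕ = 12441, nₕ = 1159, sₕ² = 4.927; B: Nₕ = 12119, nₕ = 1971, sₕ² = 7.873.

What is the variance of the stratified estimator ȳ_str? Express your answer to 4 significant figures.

Var(ȳ_str) = Σₕ Wₕ²(1 − fₕ)sₕ²/nₕ with Wₕ = Nₕ/N, N = 24560.
E: Wₕ = 0.50655537; term = 0.50655537²·(1 − 0.09315971)·4.927/1159 = 9.8919927 × 10^-4.
B: Wₕ = 0.49344463; term = 0.49344463²·(1 − 0.16263718)·7.873/1971 = 8.1441197 × 10^-4.
Sum = 0.0018036112.

0.001804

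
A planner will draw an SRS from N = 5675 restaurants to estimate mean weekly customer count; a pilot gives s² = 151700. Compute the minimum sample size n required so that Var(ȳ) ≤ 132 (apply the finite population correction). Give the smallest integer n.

Without fpc, n₀ = s²/D = 151700/132 = 1149.2424.
With fpc, (1 − n/N)·s²/n ≤ D requires n ≥ n₀/(1 + n₀/N) = 1149.2424/(1 + 1149.2424/5675) = 955.7032.
Rounding up, n = 956.

956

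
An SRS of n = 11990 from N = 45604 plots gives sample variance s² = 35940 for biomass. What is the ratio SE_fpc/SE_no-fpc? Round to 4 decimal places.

f = n/N = 11990/45604 = 0.26291553.
SE_no-fpc = √(s²/n) = 1.7313284; SE_fpc = √((1−f)s²/n) = 1.4864081.
Ratio = √(1−f) = 0.85853623.

0.8585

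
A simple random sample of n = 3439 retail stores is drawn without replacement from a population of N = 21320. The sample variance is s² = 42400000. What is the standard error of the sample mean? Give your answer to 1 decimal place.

101.7

Under SRS without replacement, Var(ȳ) = (1 − f)·s²/n with f = n/N = 3439/21320 = 0.16130394.
Var(ȳ) = (1 − 0.16130394)·42400000/3439 = 0.83869606·12329.165 = 10340.422.
SE(ȳ) = √(10340.422) = 101.7.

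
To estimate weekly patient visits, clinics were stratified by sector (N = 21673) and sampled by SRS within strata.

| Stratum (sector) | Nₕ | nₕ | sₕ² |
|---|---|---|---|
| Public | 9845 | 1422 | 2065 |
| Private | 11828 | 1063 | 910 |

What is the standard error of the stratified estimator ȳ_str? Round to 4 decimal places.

0.6989

Var(ȳ_str) = Σₕ Wₕ²(1 − fₕ)sₕ²/nₕ with Wₕ = Nₕ/N, N = 21673.
Public: Wₕ = 0.45425183; term = 0.45425183²·(1 − 0.14443880)·2065/1422 = 0.25636865.
Private: Wₕ = 0.54574817; term = 0.54574817²·(1 − 0.08987149)·910/1063 = 0.2320574.
Sum = 0.48842605.
SE = √(0.48842605) = 0.6989.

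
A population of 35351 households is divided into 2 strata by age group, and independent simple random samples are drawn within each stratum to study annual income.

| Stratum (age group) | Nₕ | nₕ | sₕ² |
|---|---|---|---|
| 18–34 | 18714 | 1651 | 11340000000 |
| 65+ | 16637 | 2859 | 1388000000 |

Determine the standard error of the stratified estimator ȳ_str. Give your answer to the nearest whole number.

1358

Var(ȳ_str) = Σₕ Wₕ²(1 − fₕ)sₕ²/nₕ with Wₕ = Nₕ/N, N = 35351.
18–34: Wₕ = 0.52937682; term = 0.52937682²·(1 − 0.08822272)·11340000000/1651 = 1.7550302 × 10^6.
65+: Wₕ = 0.47062318; term = 0.47062318²·(1 − 0.17184589)·1388000000/2859 = 89049.831.
Sum = 1.84408 × 10^6.
SE = √(1.84408 × 10^6) = 1358.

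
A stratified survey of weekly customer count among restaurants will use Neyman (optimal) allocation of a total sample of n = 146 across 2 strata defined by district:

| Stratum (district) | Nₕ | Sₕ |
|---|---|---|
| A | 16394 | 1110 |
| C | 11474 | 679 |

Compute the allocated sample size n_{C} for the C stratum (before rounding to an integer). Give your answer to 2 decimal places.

43.77

Neyman allocation: nₕ = n·NₕSₕ / Σⱼ NⱼSⱼ.
Σ NⱼSⱼ = 16394·1110 + 11474·679 = 2.5988186 × 10^7.
n_{C} = 146·11474·679 / (2.5988186 × 10^7) = 43.77.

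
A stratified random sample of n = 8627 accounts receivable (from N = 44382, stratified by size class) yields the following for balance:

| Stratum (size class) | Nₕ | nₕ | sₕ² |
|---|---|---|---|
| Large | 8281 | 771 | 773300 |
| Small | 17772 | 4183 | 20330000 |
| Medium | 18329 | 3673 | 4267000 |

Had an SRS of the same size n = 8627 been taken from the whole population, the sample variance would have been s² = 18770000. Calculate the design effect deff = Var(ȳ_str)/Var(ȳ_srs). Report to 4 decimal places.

Var(ȳ_str) = Σ Wₕ²(1−fₕ)sₕ²/nₕ with Wₕ = Nₕ/44382:
  Large: (8281/44382)²·(1−771/8281)·773300/771 = 31.666686
  Small: (17772/44382)²·(1−4183/17772)·20330000/4183 = 595.88106
  Medium: (18329/44382)²·(1−3673/18329)·4267000/3673 = 158.43174
  → Var(ȳ_str) = 785.97949.
Var(ȳ_srs) = (1 − 8627/44382)·18770000/8627 = 1752.8082.
deff = 785.97949 / 1752.8082 = 0.4484.

0.4484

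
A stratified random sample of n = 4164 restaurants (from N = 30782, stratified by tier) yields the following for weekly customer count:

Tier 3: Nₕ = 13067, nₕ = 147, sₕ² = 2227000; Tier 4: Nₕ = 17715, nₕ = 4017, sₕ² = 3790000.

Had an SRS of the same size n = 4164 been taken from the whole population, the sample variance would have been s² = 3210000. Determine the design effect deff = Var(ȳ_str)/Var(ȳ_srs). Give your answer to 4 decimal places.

Var(ȳ_str) = Σ Wₕ²(1−fₕ)sₕ²/nₕ with Wₕ = Nₕ/30782:
  Tier 3: (13067/30782)²·(1−147/13067)·2227000/147 = 2699.278
  Tier 4: (17715/30782)²·(1−4017/17715)·3790000/4017 = 241.62509
  → Var(ȳ_str) = 2940.9031.
Var(ȳ_srs) = (1 − 4164/30782)·3210000/4164 = 666.61165.
deff = 2940.9031 / 666.61165 = 4.4117.

4.4117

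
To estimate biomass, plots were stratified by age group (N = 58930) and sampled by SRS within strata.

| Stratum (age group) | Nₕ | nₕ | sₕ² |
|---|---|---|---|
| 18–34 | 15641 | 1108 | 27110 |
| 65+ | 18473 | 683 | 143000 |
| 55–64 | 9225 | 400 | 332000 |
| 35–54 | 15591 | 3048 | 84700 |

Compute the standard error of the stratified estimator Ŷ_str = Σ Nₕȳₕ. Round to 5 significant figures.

383890

Var(Ŷ_str) = Σₕ Nₕ²(1 − fₕ)sₕ²/nₕ.
18–34: 15641²·(1 − 1108/15641)·27110/1108 = 5.5617255 × 10^9.
65+: 18473²·(1 − 683/18473)·143000/683 = 6.880638 × 10^10.
55–64: 9225²·(1 − 400/9225)·332000/400 = 6.7570819 × 10^10.
35–54: 15591²·(1 − 3048/15591)·84700/3048 = 5.4343029 × 10^9.
Sum = 1.4737323 × 10^11.
SE = √(1.4737323 × 10^11) = 383890.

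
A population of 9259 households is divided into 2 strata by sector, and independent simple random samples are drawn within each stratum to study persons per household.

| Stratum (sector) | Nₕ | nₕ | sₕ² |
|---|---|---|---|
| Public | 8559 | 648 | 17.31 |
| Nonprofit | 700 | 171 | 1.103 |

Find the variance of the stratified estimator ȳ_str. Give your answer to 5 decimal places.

Var(ȳ_str) = Σₕ Wₕ²(1 − fₕ)sₕ²/nₕ with Wₕ = Nₕ/N, N = 9259.
Public: Wₕ = 0.92439788; term = 0.92439788²·(1 − 0.07570978)·17.31/648 = 0.021098341.
Nonprofit: Wₕ = 0.07560212; term = 0.07560212²·(1 − 0.24428571)·1.103/171 = 2.7861529 × 10^-5.
Sum = 0.021126203.

0.02113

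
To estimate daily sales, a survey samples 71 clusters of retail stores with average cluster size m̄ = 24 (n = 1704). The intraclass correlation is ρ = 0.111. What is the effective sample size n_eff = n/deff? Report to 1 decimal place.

deff = 1 + (24 − 1)·0.111 = 1 + 2.553 = 3.553.
n_eff = 1704 / 3.553 = 479.6.

479.6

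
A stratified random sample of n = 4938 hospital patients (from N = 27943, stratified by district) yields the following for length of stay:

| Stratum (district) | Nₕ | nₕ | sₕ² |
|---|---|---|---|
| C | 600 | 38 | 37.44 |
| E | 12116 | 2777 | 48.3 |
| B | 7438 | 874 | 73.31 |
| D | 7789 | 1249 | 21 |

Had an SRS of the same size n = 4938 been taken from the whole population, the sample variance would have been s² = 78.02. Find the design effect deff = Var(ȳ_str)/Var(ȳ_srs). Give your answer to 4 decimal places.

0.7140

Var(ȳ_str) = Σ Wₕ²(1−fₕ)sₕ²/nₕ with Wₕ = Nₕ/27943:
  C: (600/27943)²·(1−38/600)·37.44/38 = 4.254943 × 10^-4
  E: (12116/27943)²·(1−2777/12116)·48.3/2777 = 0.0025204891
  B: (7438/27943)²·(1−874/7438)·73.31/874 = 0.0052448186
  D: (7789/27943)²·(1−1249/7789)·21/1249 = 0.0010969081
  → Var(ȳ_str) = 0.0092877101.
Var(ȳ_srs) = (1 − 4938/27943)·78.02/4938 = 0.013007806.
deff = 0.0092877101 / 0.013007806 = 0.7140.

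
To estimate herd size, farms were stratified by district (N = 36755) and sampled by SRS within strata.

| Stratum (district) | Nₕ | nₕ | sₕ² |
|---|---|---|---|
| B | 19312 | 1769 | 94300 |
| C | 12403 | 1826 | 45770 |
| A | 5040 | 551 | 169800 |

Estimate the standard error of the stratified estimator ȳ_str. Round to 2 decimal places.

Var(ȳ_str) = Σₕ Wₕ²(1 − fₕ)sₕ²/nₕ with Wₕ = Nₕ/N, N = 36755.
B: Wₕ = 0.52542511; term = 0.52542511²·(1 − 0.09160108)·94300/1769 = 13.368483.
C: Wₕ = 0.33745069; term = 0.33745069²·(1 − 0.14722245)·45770/1826 = 2.4340894.
A: Wₕ = 0.13712420; term = 0.13712420²·(1 − 0.10932540)·169800/551 = 5.1609942.
Sum = 20.963567.
SE = √(20.963567) = 4.58.

4.58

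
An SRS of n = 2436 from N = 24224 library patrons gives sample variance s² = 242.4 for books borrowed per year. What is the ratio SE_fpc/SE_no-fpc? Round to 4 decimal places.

0.9484

f = n/N = 2436/24224 = 0.10056143.
SE_no-fpc = √(s²/n) = 0.31544792; SE_fpc = √((1−f)s²/n) = 0.29916682.
Ratio = √(1−f) = 0.94838735.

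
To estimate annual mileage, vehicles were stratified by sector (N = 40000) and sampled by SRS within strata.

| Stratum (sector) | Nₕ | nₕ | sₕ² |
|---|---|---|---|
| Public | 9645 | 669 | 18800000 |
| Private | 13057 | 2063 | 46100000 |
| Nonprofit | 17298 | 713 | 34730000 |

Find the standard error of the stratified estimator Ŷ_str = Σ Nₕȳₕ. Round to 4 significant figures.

Var(Ŷ_str) = Σₕ Nₕ²(1 − fₕ)sₕ²/nₕ.
Public: 9645²·(1 − 669/9645)·18800000/669 = 2.4328583 × 10^12.
Private: 13057²·(1 − 2063/13057)·46100000/2063 = 3.2077524 × 10^12.
Nonprofit: 17298²·(1 − 713/17298)·34730000/713 = 1.3974189 × 10^13.
Sum = 1.96148 × 10^13.
SE = √(1.96148 × 10^13) = 4.429 × 10^6.

4.429 × 10^6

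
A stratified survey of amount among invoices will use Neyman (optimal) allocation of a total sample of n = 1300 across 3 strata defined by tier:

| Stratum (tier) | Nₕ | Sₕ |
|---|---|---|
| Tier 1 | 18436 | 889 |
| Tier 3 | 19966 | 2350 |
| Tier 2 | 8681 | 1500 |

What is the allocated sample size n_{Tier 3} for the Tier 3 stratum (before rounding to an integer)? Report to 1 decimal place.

Neyman allocation: nₕ = n·NₕSₕ / Σⱼ NⱼSⱼ.
Σ NⱼSⱼ = 18436·889 + 19966·2350 + 8681·1500 = 7.6331204 × 10^7.
n_{Tier 3} = 1300·19966·2350 / (7.6331204 × 10^7) = 799.1.

799.1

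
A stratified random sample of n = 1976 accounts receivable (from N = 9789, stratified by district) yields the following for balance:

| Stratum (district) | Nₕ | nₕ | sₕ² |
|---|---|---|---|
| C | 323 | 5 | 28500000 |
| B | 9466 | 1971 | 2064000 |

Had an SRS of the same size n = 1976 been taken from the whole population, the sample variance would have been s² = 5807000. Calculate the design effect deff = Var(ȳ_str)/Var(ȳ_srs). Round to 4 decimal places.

2.9354

Var(ȳ_str) = Σ Wₕ²(1−fₕ)sₕ²/nₕ with Wₕ = Nₕ/9789:
  C: (323/9789)²·(1−5/323)·28500000/5 = 6109.8119
  B: (9466/9789)²·(1−1971/9466)·2064000/1971 = 775.32636
  → Var(ȳ_str) = 6885.1383.
Var(ȳ_srs) = (1 − 1976/9789)·5807000/1976 = 2345.5483.
deff = 6885.1383 / 2345.5483 = 2.9354.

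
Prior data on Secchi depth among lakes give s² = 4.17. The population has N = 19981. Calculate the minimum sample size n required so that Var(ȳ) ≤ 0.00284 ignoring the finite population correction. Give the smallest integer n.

1469

Without fpc, n₀ = s²/D = 4.17/0.00284 = 1468.3099.
Rounding up, n = 1469.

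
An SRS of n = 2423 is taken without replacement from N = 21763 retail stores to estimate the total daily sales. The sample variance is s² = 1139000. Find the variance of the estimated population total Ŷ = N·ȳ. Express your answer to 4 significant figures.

Var(Ŷ) = N²·Var(ȳ) = N²·(1 − n/N)·s²/n.
f = 2423/21763 = 0.11133575; Var(ȳ) = 0.88866425·1139000/2423 = 417.74188.
Var(Ŷ) = 21763² · 417.74188 = 1.9785432 × 10^11.

1.979 × 10^11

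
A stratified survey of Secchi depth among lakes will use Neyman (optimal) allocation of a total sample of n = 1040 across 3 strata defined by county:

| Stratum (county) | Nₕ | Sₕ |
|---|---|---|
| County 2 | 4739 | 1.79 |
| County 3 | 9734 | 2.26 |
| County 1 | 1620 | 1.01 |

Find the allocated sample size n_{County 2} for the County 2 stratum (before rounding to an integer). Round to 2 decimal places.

274.68

Neyman allocation: nₕ = n·NₕSₕ / Σⱼ NⱼSⱼ.
Σ NⱼSⱼ = 4739·1.79 + 9734·2.26 + 1620·1.01 = 32117.85.
n_{County 2} = 1040·4739·1.79 / 32117.85 = 274.68.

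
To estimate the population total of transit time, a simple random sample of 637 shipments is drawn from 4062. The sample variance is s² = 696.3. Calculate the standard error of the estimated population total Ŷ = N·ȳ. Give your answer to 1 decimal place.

3899.7

Var(Ŷ) = N²·Var(ȳ) = N²·(1 − n/N)·s²/n.
f = 637/4062 = 0.15681930; Var(ȳ) = 0.84318070·696.3/637 = 0.9216746.
Var(Ŷ) = 4062² · 0.9216746 = 1.5207487 × 10^7.
SE(Ŷ) = √(1.5207487 × 10^7) = 3899.7.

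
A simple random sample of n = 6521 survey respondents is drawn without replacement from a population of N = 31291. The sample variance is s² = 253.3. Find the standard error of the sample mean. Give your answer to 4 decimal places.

0.1754

Under SRS without replacement, Var(ȳ) = (1 − f)·s²/n with f = n/N = 6521/31291 = 0.20839858.
Var(ȳ) = (1 − 0.20839858)·253.3/6521 = 0.79160142·0.038843736 = 0.030748756.
SE(ȳ) = √(0.030748756) = 0.1754.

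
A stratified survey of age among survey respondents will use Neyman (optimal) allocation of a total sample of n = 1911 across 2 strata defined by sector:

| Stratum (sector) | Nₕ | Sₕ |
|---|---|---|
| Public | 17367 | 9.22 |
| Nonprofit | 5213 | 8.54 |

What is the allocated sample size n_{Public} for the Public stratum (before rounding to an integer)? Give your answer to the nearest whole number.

1495

Neyman allocation: nₕ = n·NₕSₕ / Σⱼ NⱼSⱼ.
Σ NⱼSⱼ = 17367·9.22 + 5213·8.54 = 204642.76.
n_{Public} = 1911·17367·9.22 / 204642.76 = 1495.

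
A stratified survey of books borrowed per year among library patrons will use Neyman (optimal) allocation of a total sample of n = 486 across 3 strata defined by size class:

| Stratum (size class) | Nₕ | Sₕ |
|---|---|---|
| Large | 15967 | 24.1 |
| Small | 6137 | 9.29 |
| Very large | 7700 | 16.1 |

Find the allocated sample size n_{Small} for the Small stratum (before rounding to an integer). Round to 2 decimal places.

48.97

Neyman allocation: nₕ = n·NₕSₕ / Σⱼ NⱼSⱼ.
Σ NⱼSⱼ = 15967·24.1 + 6137·9.29 + 7700·16.1 = 565787.43.
n_{Small} = 486·6137·9.29 / 565787.43 = 48.97.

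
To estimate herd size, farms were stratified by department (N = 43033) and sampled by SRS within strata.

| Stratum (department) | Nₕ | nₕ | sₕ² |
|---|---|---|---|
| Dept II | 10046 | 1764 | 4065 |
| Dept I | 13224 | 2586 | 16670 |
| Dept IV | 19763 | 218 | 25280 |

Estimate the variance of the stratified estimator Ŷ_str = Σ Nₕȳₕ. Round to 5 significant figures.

4.5891 × 10^10

Var(Ŷ_str) = Σₕ Nₕ²(1 − fₕ)sₕ²/nₕ.
Dept II: 10046²·(1 − 1764/10046)·4065/1764 = 1.9173013 × 10^8.
Dept I: 13224²·(1 − 2586/13224)·16670/2586 = 9.0683841 × 10^8.
Dept IV: 19763²·(1 − 218/19763)·25280/218 = 4.4792894 × 10^10.
Sum = 4.5891463 × 10^10.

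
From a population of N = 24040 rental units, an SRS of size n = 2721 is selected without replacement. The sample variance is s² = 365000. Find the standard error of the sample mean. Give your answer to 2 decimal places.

Under SRS without replacement, Var(ȳ) = (1 − f)·s²/n with f = n/N = 2721/24040 = 0.11318636.
Var(ȳ) = (1 − 0.11318636)·365000/2721 = 0.88681364·134.14186 = 118.95883.
SE(ȳ) = √(118.95883) = 10.91.

10.91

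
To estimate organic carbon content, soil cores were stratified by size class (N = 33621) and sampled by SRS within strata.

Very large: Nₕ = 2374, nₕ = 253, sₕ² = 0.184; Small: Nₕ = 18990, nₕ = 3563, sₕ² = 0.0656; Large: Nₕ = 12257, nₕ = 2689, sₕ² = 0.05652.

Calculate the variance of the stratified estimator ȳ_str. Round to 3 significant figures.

Var(ȳ_str) = Σₕ Wₕ²(1 − fₕ)sₕ²/nₕ with Wₕ = Nₕ/N, N = 33621.
Very large: Wₕ = 0.07061063; term = 0.07061063²·(1 − 0.10657119)·0.184/253 = 3.2396451 × 10^-6.
Small: Wₕ = 0.56482556; term = 0.56482556²·(1 − 0.18762507)·0.0656/3563 = 4.7717008 × 10^-6.
Large: Wₕ = 0.36456381; term = 0.36456381²·(1 − 0.21938484)·0.05652/2689 = 2.1806976 × 10^-6.
Sum = 1.0192044 × 10^-5.

1.02 × 10^-5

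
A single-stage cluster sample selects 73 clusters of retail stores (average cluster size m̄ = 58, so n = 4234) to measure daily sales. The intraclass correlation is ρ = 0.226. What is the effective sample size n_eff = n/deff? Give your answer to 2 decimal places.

deff = 1 + (58 − 1)·0.226 = 1 + 12.882 = 13.882.
n_eff = 4234 / 13.882 = 305.00.

305.00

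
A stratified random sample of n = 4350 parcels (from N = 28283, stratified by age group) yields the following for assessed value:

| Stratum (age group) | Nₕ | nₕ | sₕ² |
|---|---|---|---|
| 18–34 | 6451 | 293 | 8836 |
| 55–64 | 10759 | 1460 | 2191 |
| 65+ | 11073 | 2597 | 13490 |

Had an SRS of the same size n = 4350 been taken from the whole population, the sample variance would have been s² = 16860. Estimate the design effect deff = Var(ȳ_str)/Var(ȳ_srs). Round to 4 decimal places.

Var(ȳ_str) = Σ Wₕ²(1−fₕ)sₕ²/nₕ with Wₕ = Nₕ/28283:
  18–34: (6451/28283)²·(1−293/6451)·8836/293 = 1.4976277
  55–64: (10759/28283)²·(1−1460/10759)·2191/1460 = 0.18769242
  65+: (11073/28283)²·(1−2597/11073)·13490/2597 = 0.60946013
  → Var(ȳ_str) = 2.2947803.
Var(ȳ_srs) = (1 − 4350/28283)·16860/4350 = 3.2797443.
deff = 2.2947803 / 3.2797443 = 0.6997.

0.6997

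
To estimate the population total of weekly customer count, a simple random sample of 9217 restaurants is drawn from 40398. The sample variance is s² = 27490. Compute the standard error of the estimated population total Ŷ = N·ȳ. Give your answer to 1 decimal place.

Var(Ŷ) = N²·Var(ȳ) = N²·(1 − n/N)·s²/n.
f = 9217/40398 = 0.22815486; Var(ȳ) = 0.77184514·27490/9217 = 2.302053.
Var(Ŷ) = 40398² · 2.302053 = 3.7569468 × 10^9.
SE(Ŷ) = √(3.7569468 × 10^9) = 61293.9.

61293.9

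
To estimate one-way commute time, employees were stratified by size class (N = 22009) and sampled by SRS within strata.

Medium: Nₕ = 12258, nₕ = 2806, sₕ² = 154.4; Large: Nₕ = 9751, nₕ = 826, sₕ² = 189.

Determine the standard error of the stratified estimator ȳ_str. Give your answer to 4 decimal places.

Var(ȳ_str) = Σₕ Wₕ²(1 − fₕ)sₕ²/nₕ with Wₕ = Nₕ/N, N = 22009.
Medium: Wₕ = 0.55695397; term = 0.55695397²·(1 − 0.22891173)·154.4/2806 = 0.013161408.
Large: Wₕ = 0.44304603; term = 0.44304603²·(1 − 0.08470926)·189/826 = 0.041109152.
Sum = 0.05427056.
SE = √(0.05427056) = 0.2330.

0.2330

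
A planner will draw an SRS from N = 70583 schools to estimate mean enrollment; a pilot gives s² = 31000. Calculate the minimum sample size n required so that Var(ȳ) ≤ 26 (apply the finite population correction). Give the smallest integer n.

1173

Without fpc, n₀ = s²/D = 31000/26 = 1192.3077.
With fpc, (1 − n/N)·s²/n ≤ D requires n ≥ n₀/(1 + n₀/N) = 1192.3077/(1 + 1192.3077/70583) = 1172.5015.
Rounding up, n = 1173.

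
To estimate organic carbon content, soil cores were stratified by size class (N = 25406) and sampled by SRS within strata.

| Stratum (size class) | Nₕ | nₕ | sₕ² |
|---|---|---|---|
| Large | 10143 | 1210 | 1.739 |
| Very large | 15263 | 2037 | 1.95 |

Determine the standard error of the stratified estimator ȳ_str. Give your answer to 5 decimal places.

0.02239

Var(ȳ_str) = Σₕ Wₕ²(1 − fₕ)sₕ²/nₕ with Wₕ = Nₕ/N, N = 25406.
Large: Wₕ = 0.39923640; term = 0.39923640²·(1 − 0.11929409)·1.739/1210 = 2.0174621 × 10^-4.
Very large: Wₕ = 0.60076360; term = 0.60076360²·(1 − 0.13346000)·1.95/2037 = 2.9939147 × 10^-4.
Sum = 5.0113768 × 10^-4.
SE = √(5.0113768 × 10^-4) = 0.02239.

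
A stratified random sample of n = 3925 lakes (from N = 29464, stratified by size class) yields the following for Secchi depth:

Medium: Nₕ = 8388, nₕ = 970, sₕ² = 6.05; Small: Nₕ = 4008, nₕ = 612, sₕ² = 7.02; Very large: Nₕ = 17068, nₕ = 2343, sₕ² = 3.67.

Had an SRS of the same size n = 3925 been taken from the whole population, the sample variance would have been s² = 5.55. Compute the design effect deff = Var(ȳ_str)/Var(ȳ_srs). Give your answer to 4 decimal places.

0.8815

Var(ȳ_str) = Σ Wₕ²(1−fₕ)sₕ²/nₕ with Wₕ = Nₕ/29464:
  Medium: (8388/29464)²·(1−970/8388)·6.05/970 = 4.4703907 × 10^-4
  Small: (4008/29464)²·(1−612/4008)·7.02/612 = 1.7984471 × 10^-4
  Very large: (17068/29464)²·(1−2343/17068)·3.67/2343 = 4.5346973 × 10^-4
  → Var(ȳ_str) = 0.0010803535.
Var(ȳ_srs) = (1 − 3925/29464)·5.55/3925 = 0.0012256473.
deff = 0.0010803535 / 0.0012256473 = 0.8815.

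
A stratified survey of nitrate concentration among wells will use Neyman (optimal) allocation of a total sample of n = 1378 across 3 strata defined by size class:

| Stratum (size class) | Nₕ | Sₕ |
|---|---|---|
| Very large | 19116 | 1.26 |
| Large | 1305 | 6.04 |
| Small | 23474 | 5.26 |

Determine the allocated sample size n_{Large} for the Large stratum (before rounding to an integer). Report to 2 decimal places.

69.88

Neyman allocation: nₕ = n·NₕSₕ / Σⱼ NⱼSⱼ.
Σ NⱼSⱼ = 19116·1.26 + 1305·6.04 + 23474·5.26 = 155441.6.
n_{Large} = 1378·1305·6.04 / 155441.6 = 69.88.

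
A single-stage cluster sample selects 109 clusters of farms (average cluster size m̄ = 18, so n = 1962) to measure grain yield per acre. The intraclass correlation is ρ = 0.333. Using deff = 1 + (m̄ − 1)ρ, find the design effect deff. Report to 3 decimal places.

deff = 1 + (18 − 1)·0.333 = 1 + 5.661 = 6.661.

6.661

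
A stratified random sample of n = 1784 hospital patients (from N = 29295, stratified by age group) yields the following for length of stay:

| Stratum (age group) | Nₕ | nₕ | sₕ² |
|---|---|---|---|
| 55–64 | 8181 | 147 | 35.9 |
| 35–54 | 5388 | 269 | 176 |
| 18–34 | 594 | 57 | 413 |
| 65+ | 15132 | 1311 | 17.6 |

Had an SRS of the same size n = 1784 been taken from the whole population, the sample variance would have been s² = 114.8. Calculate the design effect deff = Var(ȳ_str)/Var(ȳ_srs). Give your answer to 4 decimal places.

0.7562

Var(ȳ_str) = Σ Wₕ²(1−fₕ)sₕ²/nₕ with Wₕ = Nₕ/29295:
  55–64: (8181/29295)²·(1−147/8181)·35.9/147 = 0.018703735
  35–54: (5388/29295)²·(1−269/5388)·176/269 = 0.021027425
  18–34: (594/29295)²·(1−57/594)·413/57 = 0.0026930779
  65+: (15132/29295)²·(1−1311/15132)·17.6/1311 = 0.0032715892
  → Var(ȳ_str) = 0.045695827.
Var(ȳ_srs) = (1 − 1784/29295)·114.8/1784 = 0.060431018.
deff = 0.045695827 / 0.060431018 = 0.7562.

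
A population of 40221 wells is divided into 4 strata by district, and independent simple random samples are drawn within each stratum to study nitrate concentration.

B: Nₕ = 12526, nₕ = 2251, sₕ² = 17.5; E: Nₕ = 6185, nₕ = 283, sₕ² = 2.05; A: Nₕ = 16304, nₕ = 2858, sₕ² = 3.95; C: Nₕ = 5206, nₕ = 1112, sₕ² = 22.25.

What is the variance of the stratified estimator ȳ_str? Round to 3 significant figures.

0.00123

Var(ȳ_str) = Σₕ Wₕ²(1 − fₕ)sₕ²/nₕ with Wₕ = Nₕ/N, N = 40221.
B: Wₕ = 0.31142935; term = 0.31142935²·(1 − 0.17970621)·17.5/2251 = 6.1851618 × 10^-4.
E: Wₕ = 0.15377539; term = 0.15377539²·(1 − 0.04575586)·2.05/283 = 1.634559 × 10^-4.
A: Wₕ = 0.40536038; term = 0.40536038²·(1 − 0.17529441)·3.95/2858 = 1.8729079 × 10^-4.
C: Wₕ = 0.12943487; term = 0.12943487²·(1 − 0.21359969)·22.25/1112 = 2.6361584 × 10^-4.
Sum = 0.0012328787.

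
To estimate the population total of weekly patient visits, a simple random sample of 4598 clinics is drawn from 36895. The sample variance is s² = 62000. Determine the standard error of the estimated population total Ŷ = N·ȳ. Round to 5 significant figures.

Var(Ŷ) = N²·Var(ȳ) = N²·(1 − n/N)·s²/n.
f = 4598/36895 = 0.12462393; Var(ȳ) = 0.87537607·62000/4598 = 11.803679.
Var(Ŷ) = 36895² · 11.803679 = 1.6067652 × 10^10.
SE(Ŷ) = √(1.6067652 × 10^10) = 126760.

126760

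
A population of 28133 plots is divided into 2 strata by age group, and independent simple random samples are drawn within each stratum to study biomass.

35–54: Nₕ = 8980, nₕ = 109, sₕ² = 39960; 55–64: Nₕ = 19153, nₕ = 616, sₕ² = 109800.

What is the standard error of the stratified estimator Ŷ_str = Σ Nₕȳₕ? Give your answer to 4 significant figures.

Var(Ŷ_str) = Σₕ Nₕ²(1 − fₕ)sₕ²/nₕ.
35–54: 8980²·(1 − 109/8980)·39960/109 = 2.9204374 × 10^10.
55–64: 19153²·(1 − 616/19153)·109800/616 = 6.3284578 × 10^10.
Sum = 9.2488952 × 10^10.
SE = √(9.2488952 × 10^10) = 304100.

304100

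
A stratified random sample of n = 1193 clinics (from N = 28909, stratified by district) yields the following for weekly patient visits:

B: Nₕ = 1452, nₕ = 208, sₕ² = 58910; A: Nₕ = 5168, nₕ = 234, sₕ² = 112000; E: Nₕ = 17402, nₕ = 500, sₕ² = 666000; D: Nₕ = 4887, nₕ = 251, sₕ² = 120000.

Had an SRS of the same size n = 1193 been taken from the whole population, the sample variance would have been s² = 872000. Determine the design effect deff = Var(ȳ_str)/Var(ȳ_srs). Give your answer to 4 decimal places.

0.7092

Var(ȳ_str) = Σ Wₕ²(1−fₕ)sₕ²/nₕ with Wₕ = Nₕ/28909:
  B: (1452/28909)²·(1−208/1452)·58910/208 = 0.61213406
  A: (5168/28909)²·(1−234/5168)·112000/234 = 14.603524
  E: (17402/28909)²·(1−500/17402)·666000/500 = 468.78677
  D: (4887/28909)²·(1−251/4887)·120000/251 = 12.960661
  → Var(ȳ_str) = 496.96309.
Var(ȳ_srs) = (1 − 1193/28909)·872000/1193 = 700.76681.
deff = 496.96309 / 700.76681 = 0.7092.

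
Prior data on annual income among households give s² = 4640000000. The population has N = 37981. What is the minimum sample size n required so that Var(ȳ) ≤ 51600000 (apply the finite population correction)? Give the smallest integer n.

90

Without fpc, n₀ = s²/D = 4640000000/51600000 = 89.9225.
With fpc, (1 − n/N)·s²/n ≤ D requires n ≥ n₀/(1 + n₀/N) = 89.9225/(1 + 89.9225/37981) = 89.7101.
Rounding up, n = 90.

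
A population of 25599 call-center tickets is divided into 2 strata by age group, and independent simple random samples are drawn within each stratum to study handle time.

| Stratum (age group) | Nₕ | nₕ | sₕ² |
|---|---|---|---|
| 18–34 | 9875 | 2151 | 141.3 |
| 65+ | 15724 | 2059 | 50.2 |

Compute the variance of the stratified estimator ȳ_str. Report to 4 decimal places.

0.0156

Var(ȳ_str) = Σₕ Wₕ²(1 − fₕ)sₕ²/nₕ with Wₕ = Nₕ/N, N = 25599.
18–34: Wₕ = 0.38575726; term = 0.38575726²·(1 − 0.21782278)·141.3/2151 = 0.0076460146.
65+: Wₕ = 0.61424274; term = 0.61424274²·(1 − 0.13094632)·50.2/2059 = 0.0079941822.
Sum = 0.015640197.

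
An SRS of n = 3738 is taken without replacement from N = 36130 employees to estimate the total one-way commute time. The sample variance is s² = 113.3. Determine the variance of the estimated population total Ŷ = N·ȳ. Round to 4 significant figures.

3.547 × 10^7

Var(Ŷ) = N²·Var(ȳ) = N²·(1 − n/N)·s²/n.
f = 3738/36130 = 0.10345973; Var(ȳ) = 0.89654027·113.3/3738 = 0.027174428.
Var(Ŷ) = 36130² · 0.027174428 = 3.5472871 × 10^7.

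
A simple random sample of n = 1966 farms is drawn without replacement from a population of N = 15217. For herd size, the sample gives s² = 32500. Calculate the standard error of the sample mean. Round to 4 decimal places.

3.7941

Under SRS without replacement, Var(ȳ) = (1 − f)·s²/n with f = n/N = 1966/15217 = 0.12919761.
Var(ȳ) = (1 − 0.12919761)·32500/1966 = 0.87080239·16.531027 = 14.395258.
SE(ȳ) = √(14.395258) = 3.7941.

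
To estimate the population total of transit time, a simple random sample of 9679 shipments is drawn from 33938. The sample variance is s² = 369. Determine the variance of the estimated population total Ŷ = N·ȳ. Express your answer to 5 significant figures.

3.1387 × 10^7

Var(Ŷ) = N²·Var(ȳ) = N²·(1 − n/N)·s²/n.
f = 9679/33938 = 0.28519653; Var(ȳ) = 0.71480347·369/9679 = 0.027251005.
Var(Ŷ) = 33938² · 0.027251005 = 3.1387376 × 10^7.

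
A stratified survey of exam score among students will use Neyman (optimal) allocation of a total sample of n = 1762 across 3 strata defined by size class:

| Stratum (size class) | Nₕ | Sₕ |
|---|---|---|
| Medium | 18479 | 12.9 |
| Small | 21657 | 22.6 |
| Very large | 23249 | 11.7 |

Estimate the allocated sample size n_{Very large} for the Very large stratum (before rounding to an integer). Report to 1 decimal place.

479.4

Neyman allocation: nₕ = n·NₕSₕ / Σⱼ NⱼSⱼ.
Σ NⱼSⱼ = 18479·12.9 + 21657·22.6 + 23249·11.7 = 999840.6.
n_{Very large} = 1762·23249·11.7 / 999840.6 = 479.4.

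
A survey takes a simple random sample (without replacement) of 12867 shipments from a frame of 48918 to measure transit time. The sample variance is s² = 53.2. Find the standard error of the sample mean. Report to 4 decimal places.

0.0552

Under SRS without replacement, Var(ȳ) = (1 − f)·s²/n with f = n/N = 12867/48918 = 0.26303201.
Var(ȳ) = (1 − 0.26303201)·53.2/12867 = 0.73696799·0.0041346079 = 0.0030470737.
SE(ȳ) = √(0.0030470737) = 0.0552.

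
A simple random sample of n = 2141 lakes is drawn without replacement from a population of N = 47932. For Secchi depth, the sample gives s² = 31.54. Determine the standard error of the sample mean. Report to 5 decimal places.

0.11863

Under SRS without replacement, Var(ȳ) = (1 − f)·s²/n with f = n/N = 2141/47932 = 0.04466745.
Var(ȳ) = (1 − 0.04466745)·31.54/2141 = 0.95533255·0.014731434 = 0.014073418.
SE(ȳ) = √(0.014073418) = 0.11863.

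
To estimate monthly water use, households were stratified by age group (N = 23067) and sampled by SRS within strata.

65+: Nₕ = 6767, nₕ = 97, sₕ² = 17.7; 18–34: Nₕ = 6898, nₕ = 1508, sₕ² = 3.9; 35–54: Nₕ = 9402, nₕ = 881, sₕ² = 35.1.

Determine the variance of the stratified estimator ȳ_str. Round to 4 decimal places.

0.0217

Var(ȳ_str) = Σₕ Wₕ²(1 − fₕ)sₕ²/nₕ with Wₕ = Nₕ/N, N = 23067.
65+: Wₕ = 0.29336281; term = 0.29336281²·(1 − 0.01433427)·17.7/97 = 0.015478943.
18–34: Wₕ = 0.29904192; term = 0.29904192²·(1 − 0.21861409)·3.9/1508 = 1.807145 × 10^-4.
35–54: Wₕ = 0.40759527; term = 0.40759527²·(1 − 0.09370347)·35.1/881 = 0.0059987365.
Sum = 0.021658394.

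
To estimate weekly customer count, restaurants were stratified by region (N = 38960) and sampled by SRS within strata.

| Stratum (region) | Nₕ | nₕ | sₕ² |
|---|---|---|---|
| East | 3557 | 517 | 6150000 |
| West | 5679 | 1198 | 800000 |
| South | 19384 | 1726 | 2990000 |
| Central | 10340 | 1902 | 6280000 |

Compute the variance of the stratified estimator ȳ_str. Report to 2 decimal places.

676.37

Var(ȳ_str) = Σₕ Wₕ²(1 − fₕ)sₕ²/nₕ with Wₕ = Nₕ/N, N = 38960.
East: Wₕ = 0.09129877; term = 0.09129877²·(1 − 0.14534720)·6150000/517 = 84.743057.
West: Wₕ = 0.14576489; term = 0.14576489²·(1 − 0.21095263)·800000/1198 = 11.195464.
South: Wₕ = 0.49753593; term = 0.49753593²·(1 − 0.08904251)·2990000/1726 = 390.64063.
Central: Wₕ = 0.26540041; term = 0.26540041²·(1 − 0.18394584)·6280000/1902 = 189.78911.
Sum = 676.36826.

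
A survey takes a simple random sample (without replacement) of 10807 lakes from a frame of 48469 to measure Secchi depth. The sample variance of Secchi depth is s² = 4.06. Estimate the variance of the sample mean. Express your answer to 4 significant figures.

Under SRS without replacement, Var(ȳ) = (1 − f)·s²/n with f = n/N = 10807/48469 = 0.22296726.
Var(ȳ) = (1 − 0.22296726)·4.06/10807 = 0.77703274·3.7568243 × 10^-4 = 2.9191755 × 10^-4.

2.919 × 10^-4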